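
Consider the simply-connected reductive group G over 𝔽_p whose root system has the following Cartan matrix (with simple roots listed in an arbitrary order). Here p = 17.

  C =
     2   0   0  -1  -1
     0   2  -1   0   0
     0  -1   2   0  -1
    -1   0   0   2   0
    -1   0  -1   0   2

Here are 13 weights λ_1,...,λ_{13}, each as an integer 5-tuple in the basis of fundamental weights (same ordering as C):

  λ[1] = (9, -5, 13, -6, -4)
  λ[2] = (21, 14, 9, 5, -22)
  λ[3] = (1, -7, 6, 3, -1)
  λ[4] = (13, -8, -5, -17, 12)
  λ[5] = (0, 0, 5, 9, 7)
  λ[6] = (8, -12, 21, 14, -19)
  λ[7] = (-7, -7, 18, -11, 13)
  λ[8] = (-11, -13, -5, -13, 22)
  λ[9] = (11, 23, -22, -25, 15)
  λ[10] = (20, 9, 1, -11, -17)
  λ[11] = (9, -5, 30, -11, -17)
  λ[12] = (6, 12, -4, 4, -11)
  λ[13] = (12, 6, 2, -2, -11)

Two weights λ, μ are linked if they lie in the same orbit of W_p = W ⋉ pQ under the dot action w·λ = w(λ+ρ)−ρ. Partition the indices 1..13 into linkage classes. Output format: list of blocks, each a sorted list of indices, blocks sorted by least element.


Root system A_5: the 5×5 matrix C matches after relabeling.

W_17-reps of the 13 weights in Ā_17 (same 5-coord order as C):

  1: (2, 0, 7, 1, 3);  2: (4, 6, 0, 4, 2);  3: (2, 6, 1, 4, 0);  4: (2, 6, 1, 4, 0);  5: (1, 6, 2, 1, 6);  6: (4, 6, 0, 4, 2);  7: (2, 6, 1, 4, 0);  8: (3, 3, 2, 1, 7);  9: (2, 0, 7, 1, 3);  10: (2, 0, 7, 1, 3);  11: (2, 6, 1, 4, 0);  12: (2, 0, 7, 1, 3);  13: (2, 0, 7, 1, 3)

Grouping the 13 weights by Ā_17-representative: 5 linkage classes.

[[1, 9, 10, 12, 13], [2, 6], [3, 4, 7, 11], [5], [8]]


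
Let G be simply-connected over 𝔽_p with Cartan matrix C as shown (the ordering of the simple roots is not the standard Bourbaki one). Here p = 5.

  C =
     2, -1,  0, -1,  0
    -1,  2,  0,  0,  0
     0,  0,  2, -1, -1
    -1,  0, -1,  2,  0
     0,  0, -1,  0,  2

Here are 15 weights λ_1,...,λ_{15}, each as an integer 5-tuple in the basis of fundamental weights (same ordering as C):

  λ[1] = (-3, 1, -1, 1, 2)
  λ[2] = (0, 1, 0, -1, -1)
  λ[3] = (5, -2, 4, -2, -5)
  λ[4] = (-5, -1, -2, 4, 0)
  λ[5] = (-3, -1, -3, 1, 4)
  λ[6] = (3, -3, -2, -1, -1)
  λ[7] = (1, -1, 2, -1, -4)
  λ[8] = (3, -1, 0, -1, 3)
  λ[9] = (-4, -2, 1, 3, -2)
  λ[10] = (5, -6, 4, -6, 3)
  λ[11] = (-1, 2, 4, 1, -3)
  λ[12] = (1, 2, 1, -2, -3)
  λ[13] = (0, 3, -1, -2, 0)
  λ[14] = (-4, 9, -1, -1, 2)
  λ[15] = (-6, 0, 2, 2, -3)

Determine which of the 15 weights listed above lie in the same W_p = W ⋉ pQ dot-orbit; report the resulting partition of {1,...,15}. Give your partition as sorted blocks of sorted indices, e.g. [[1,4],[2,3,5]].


Root system A_5: the 5×5 matrix C matches after relabeling.

λ_j+ρ reflected into Ā_5 (⟨·,θ^∨⟩≤5); 5-tuples as given:

    λ_1 → (2, 0, 0, 0, 3)
    λ_2 → (1, 2, 1, 0, 0)
    λ_3 → (0, 4, 1, 0, 0)
    λ_4 → (0, 4, 1, 0, 0)
    λ_5 → (2, 0, 0, 0, 3)
    λ_6 → (1, 2, 1, 0, 0)
    λ_7 → (2, 0, 0, 0, 3)
    λ_8 → (0, 4, 1, 0, 0)
    λ_9 → (1, 2, 1, 0, 0)
    λ_10 → (0, 4, 1, 0, 0)
    λ_11 → (2, 0, 0, 0, 3)
    λ_12 → (1, 2, 1, 0, 0)
    λ_13 → (0, 4, 1, 0, 0)
    λ_14 → (2, 0, 0, 0, 3)
    λ_15 → (1, 2, 1, 0, 0)

The 15 indices split into 3 linkage classes (same alcove rep ⇔ same W_5-dot-orbit):

[[1, 5, 7, 11, 14], [2, 6, 9, 12, 15], [3, 4, 8, 10, 13]]


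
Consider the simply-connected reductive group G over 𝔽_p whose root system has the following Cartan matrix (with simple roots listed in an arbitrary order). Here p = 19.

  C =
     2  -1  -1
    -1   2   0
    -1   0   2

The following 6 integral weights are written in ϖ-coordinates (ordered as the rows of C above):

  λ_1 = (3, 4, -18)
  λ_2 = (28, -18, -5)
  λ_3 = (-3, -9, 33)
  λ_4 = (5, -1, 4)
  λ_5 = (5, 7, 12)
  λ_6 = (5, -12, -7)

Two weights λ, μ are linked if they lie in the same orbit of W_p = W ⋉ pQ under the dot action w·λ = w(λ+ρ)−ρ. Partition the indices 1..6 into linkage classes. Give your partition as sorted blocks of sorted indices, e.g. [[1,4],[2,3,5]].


Type A_3, rank 3, |W|=24; reorder rows/cols to standard.

W_19-reps of the 6 weights in Ā_19 (same 3-coord order as C):

  λ_1+ρ ↦ (5, 8, 4)
  λ_2+ρ ↦ (2, 7, 6)
  λ_3+ρ ↦ (5, 8, 4)
  λ_4+ρ ↦ (6, 0, 5)
  λ_5+ρ ↦ (6, 0, 5)
  λ_6+ρ ↦ (6, 0, 5)

The 6 indices split into 3 linkage classes (same alcove rep ⇔ same W_19-dot-orbit):

[[1, 3], [2], [4, 5, 6]]


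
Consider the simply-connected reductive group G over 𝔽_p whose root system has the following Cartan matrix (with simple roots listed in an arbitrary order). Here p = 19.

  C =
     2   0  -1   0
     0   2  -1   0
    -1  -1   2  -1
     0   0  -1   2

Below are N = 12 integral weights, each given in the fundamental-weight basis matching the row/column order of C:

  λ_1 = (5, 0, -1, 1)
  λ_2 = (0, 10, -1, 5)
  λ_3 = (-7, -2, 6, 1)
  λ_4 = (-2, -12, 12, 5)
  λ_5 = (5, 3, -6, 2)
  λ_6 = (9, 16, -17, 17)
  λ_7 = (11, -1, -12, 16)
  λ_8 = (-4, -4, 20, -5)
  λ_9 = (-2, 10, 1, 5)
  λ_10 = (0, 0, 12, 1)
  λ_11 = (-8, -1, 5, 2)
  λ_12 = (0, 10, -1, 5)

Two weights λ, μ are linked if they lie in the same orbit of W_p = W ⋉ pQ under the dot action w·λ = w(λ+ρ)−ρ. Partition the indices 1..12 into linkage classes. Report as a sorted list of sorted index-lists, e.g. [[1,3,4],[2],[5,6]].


D_4 Cartan matrix, 4 simple roots permuted; ρ=(1,1,1,1).

λ_j+ρ reflected into Ā_19 (⟨·,θ^∨⟩≤19); 4-tuples as given:

    1: (6, 1, 0, 2)
    2: (1, 11, 0, 6)
    3: (6, 1, 0, 2)
    4: (1, 11, 0, 6)
    5: (1, 1, 2, 2)
    6: (6, 1, 0, 2)
    7: (1, 11, 0, 6)
    8: (1, 1, 2, 2)
    9: (1, 11, 0, 6)
    10: (1, 1, 2, 2)
    11: (6, 1, 0, 2)
    12: (1, 11, 0, 6)

3 distinct reps among the 12 weights ⇒ 3 W_19-linkage classes:

[[1, 3, 6, 11], [2, 4, 7, 9, 12], [5, 8, 10]]


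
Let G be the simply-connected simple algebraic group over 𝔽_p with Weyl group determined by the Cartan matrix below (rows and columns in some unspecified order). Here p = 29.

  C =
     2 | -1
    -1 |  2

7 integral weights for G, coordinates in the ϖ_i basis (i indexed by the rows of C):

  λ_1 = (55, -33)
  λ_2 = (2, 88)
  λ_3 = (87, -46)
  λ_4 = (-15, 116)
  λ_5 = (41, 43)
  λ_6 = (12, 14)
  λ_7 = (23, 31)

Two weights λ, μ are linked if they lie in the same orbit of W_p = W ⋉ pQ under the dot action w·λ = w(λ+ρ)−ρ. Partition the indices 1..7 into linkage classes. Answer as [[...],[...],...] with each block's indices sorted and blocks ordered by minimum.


C ↔ A_2 under row/col permutation; |W(A_2)| = 6.

Ā_29 reps of the 7 weights (A_2, coords as presented):

    λ_1 → (3, 2)
    λ_2 → (3, 2)
    λ_3 → (13, 15)
    λ_4 → (13, 15)
    λ_5 → (13, 15)
    λ_6 → (13, 15)
    λ_7 → (3, 2)

Linkage partition of the 7 weights (2 classes, p=29):

[[1, 2, 7], [3, 4, 5, 6]]


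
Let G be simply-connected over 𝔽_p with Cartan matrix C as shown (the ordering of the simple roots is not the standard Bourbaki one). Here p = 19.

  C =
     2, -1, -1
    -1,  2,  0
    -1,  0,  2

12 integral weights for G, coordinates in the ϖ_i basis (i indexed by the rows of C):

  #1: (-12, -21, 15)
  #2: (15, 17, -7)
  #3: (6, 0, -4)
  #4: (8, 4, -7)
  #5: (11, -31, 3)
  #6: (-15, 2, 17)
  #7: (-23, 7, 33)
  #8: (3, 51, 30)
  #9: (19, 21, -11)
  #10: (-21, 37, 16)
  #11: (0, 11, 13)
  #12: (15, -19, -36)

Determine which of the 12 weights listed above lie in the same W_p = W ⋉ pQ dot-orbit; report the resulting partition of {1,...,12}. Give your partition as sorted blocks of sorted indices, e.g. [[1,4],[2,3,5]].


Root system A_3: the 3×3 matrix C matches after relabeling.

Ā_19 reps of the 12 weights (A_3, coords as presented):

  λ_1 → (4, 1, 3) · λ_2 → (1, 3, 9) · λ_3 → (4, 1, 3) · λ_4 → (3, 5, 6) · λ_5 → (4, 1, 3) · λ_6 → (3, 11, 4) · λ_7 → (4, 1, 3) · λ_8 → (3, 11, 4) · λ_9 → (1, 3, 9) · λ_10 → (0, 1, 16) · λ_11 → (1, 4, 6) · λ_12 → (0, 1, 16)

These 12 weights hit 6 W_19-dot-orbits; sizes (4, 2, 1, 2, 2, 1):

[[1, 3, 5, 7], [2, 9], [4], [6, 8], [10, 12], [11]]


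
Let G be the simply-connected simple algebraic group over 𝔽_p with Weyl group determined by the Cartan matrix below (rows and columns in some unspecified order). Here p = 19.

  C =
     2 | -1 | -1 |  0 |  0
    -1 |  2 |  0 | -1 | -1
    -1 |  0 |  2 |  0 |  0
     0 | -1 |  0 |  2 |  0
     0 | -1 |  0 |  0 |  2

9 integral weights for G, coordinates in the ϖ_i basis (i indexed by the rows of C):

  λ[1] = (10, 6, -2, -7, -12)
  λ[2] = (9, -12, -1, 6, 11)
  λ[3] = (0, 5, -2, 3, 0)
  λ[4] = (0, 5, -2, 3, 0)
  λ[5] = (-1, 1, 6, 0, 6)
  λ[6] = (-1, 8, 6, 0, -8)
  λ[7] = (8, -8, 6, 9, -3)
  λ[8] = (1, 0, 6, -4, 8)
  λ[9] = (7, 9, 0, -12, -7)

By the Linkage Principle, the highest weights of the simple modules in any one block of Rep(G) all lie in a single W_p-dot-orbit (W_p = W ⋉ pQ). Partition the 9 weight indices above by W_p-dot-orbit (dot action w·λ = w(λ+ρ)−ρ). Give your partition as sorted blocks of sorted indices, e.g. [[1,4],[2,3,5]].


Dynkin diagram of C (from the 8 off-diagonal −1 entries): D_5.

Folding the 9 weights λ_j+ρ into Ā_19 (reps in the given 5-coord order):

  1: (0, 6, 1, 4, 1) · 2: (0, 6, 1, 4, 1) · 3: (0, 6, 1, 4, 1) · 4: (0, 6, 1, 4, 1) · 5: (0, 2, 7, 1, 7) · 6: (0, 2, 7, 1, 7) · 7: (0, 2, 7, 1, 7) · 8: (0, 2, 7, 1, 7) · 9: (0, 6, 1, 4, 1)

The 9 indices split into 2 linkage classes (same alcove rep ⇔ same W_19-dot-orbit):

[[1, 2, 3, 4, 9], [5, 6, 7, 8]]


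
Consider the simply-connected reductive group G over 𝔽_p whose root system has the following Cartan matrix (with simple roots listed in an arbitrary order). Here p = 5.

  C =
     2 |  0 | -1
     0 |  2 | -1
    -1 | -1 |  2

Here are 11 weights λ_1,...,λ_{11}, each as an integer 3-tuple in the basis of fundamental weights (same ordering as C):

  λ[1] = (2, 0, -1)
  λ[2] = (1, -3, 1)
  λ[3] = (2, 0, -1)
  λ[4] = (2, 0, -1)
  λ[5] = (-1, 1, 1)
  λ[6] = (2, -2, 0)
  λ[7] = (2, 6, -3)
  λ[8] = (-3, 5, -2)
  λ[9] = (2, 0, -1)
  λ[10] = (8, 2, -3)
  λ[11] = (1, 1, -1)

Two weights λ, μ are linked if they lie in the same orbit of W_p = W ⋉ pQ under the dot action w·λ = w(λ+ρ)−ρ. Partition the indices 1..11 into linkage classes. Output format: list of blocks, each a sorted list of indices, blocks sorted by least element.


C ↔ A_3 under row/col permutation; |W(A_3)| = 24.

W_5-reps of the 11 weights in Ā_5 (same 3-coord order as C):

    [1] (3, 1, 0)
    [2] (2, 2, 0)
    [3] (3, 1, 0)
    [4] (3, 1, 0)
    [5] (0, 2, 2)
    [6] (3, 1, 0)
    [7] (2, 2, 0)
    [8] (0, 2, 2)
    [9] (3, 1, 0)
    [10] (0, 2, 2)
    [11] (2, 2, 0)

Partition of {1..11} into 3 W_5-dot-orbits:

[[1, 3, 4, 6, 9], [2, 7, 11], [5, 8, 10]]


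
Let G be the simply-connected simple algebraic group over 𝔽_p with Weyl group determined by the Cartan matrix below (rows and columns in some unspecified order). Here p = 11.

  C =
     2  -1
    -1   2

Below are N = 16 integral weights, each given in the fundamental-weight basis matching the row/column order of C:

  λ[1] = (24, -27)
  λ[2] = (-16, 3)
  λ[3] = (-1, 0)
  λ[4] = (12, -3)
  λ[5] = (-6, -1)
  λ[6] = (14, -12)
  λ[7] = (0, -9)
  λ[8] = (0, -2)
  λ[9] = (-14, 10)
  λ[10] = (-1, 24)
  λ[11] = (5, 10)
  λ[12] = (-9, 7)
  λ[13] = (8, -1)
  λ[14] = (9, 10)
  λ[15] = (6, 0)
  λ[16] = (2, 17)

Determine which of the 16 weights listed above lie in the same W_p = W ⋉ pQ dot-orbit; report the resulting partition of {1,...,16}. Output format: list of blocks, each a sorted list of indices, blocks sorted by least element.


A_2 Cartan matrix, 2 simple roots permuted; ρ=(1,1).

W_11-reps of the 16 weights in Ā_11 (same 2-coord order as C):

    [1] (7, 1)
    [2] (0, 7)
    [3] (0, 1)
    [4] (9, 0)
    [5] (0, 5)
    [6] (0, 7)
    [7] (7, 1)
    [8] (0, 1)
    [9] (9, 0)
    [10] (8, 0)
    [11] (0, 5)
    [12] (8, 0)
    [13] (9, 0)
    [14] (0, 1)
    [15] (7, 1)
    [16] (7, 1)

These 16 weights hit 6 W_11-dot-orbits; sizes (4, 2, 3, 3, 2, 2):

[[1, 7, 15, 16], [2, 6], [3, 8, 14], [4, 9, 13], [5, 11], [10, 12]]


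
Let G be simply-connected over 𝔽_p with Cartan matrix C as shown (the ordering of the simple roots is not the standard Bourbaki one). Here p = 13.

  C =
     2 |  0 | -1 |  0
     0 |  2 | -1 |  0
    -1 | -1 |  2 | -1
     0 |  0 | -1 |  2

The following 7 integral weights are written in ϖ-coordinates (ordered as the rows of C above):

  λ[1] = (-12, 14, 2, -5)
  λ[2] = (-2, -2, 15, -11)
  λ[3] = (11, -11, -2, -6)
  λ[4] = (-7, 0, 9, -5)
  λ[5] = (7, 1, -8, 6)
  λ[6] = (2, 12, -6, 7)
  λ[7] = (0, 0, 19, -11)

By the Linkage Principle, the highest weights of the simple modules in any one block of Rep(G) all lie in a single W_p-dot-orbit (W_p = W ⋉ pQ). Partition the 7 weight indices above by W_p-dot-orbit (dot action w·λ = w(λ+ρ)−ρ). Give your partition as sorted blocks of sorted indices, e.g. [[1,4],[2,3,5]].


Dynkin diagram of C (from the 6 off-diagonal −1 entries): D_4.

Alcove-folded reps (p=13, 7 weights, presented ϖ-order):

  1: (1, 1, 1, 6);  2: (1, 1, 1, 6);  3: (1, 1, 1, 6);  4: (6, 1, 0, 4);  5: (1, 5, 2, 0);  6: (1, 5, 2, 0);  7: (1, 1, 1, 6)

Grouping the 7 weights by Ā_13-representative: 3 linkage classes.

[[1, 2, 3, 7], [4], [5, 6]]


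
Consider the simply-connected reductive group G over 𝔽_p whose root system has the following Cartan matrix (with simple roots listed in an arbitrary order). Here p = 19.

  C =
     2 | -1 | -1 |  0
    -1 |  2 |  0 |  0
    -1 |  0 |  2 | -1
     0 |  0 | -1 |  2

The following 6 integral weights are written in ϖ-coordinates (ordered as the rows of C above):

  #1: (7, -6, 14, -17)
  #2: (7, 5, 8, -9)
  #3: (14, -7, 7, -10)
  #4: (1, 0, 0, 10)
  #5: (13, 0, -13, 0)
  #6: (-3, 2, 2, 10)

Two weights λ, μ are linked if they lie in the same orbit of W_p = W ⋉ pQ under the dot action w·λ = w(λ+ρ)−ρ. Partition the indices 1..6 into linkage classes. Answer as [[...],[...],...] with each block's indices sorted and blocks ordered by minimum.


Dynkin diagram of C (from the 6 off-diagonal −1 entries): A_4.

W_19-reps of the 6 weights in Ā_19 (same 4-coord order as C):

    1: (2, 1, 1, 11)
    2: (8, 2, 1, 4)
    3: (8, 2, 1, 4)
    4: (2, 1, 1, 11)
    5: (2, 1, 1, 11)
    6: (2, 1, 1, 11)

The 6 indices split into 2 linkage classes (same alcove rep ⇔ same W_19-dot-orbit):

[[1, 4, 5, 6], [2, 3]]


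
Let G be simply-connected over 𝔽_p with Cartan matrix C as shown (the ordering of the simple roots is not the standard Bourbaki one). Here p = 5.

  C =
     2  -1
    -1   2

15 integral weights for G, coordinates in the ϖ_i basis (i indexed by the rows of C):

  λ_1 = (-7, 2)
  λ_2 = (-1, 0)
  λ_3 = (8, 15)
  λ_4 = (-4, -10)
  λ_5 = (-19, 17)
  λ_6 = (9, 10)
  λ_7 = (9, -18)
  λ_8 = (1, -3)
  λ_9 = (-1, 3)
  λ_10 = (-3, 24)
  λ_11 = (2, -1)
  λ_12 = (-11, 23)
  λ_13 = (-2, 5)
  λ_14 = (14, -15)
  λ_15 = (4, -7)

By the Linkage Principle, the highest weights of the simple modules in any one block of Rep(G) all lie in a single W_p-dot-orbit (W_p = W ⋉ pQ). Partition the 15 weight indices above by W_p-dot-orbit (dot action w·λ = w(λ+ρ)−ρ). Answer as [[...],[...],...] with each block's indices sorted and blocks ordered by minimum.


C ↔ A_2 under row/col permutation; |W(A_2)| = 6.

Each λ_j+ρ reduced to Ā_5; 2-tuples below use C's row order:

  1: (2, 2)
  2: (0, 1)
  3: (0, 4)
  4: (2, 2)
  5: (3, 0)
  6: (0, 1)
  7: (0, 3)
  8: (0, 2)
  9: (0, 4)
  10: (3, 0)
  11: (3, 0)
  12: (0, 4)
  13: (0, 4)
  14: (0, 1)
  15: (0, 4)

6 distinct reps among the 15 weights ⇒ 6 W_5-linkage classes:

[[1, 4], [2, 6, 14], [3, 9, 12, 13, 15], [5, 10, 11], [7], [8]]


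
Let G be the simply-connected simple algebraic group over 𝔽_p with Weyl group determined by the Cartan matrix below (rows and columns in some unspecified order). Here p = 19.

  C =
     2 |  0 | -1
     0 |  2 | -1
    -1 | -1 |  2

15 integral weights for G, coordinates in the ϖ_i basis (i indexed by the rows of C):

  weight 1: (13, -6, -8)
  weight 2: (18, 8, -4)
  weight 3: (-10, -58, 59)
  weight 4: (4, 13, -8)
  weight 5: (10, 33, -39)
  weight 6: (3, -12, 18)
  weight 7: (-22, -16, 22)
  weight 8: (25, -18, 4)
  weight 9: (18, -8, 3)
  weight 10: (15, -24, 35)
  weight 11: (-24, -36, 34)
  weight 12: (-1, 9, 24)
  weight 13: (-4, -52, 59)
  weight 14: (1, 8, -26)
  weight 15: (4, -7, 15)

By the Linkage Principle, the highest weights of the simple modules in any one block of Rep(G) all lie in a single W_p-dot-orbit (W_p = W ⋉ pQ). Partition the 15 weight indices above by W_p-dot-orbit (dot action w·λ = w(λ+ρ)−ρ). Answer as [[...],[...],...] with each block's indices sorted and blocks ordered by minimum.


A_3 Cartan matrix, 3 simple roots permuted; ρ=(1,1,1).

Ā_19 reps of the 15 weights (A_3, coords as presented):

  [1] (2, 7, 5)
  [2] (10, 0, 3)
  [3] (10, 0, 3)
  [4] (2, 7, 5)
  [5] (0, 7, 8)
  [6] (0, 7, 8)
  [7] (4, 2, 11)
  [8] (2, 7, 5)
  [9] (12, 0, 3)
  [10] (3, 4, 10)
  [11] (12, 0, 3)
  [12] (10, 0, 3)
  [13] (10, 0, 3)
  [14] (3, 4, 10)
  [15] (3, 4, 10)

Partition of {1..15} into 6 W_19-dot-orbits:

[[1, 4, 8], [2, 3, 12, 13], [5, 6], [7], [9, 11], [10, 14, 15]]


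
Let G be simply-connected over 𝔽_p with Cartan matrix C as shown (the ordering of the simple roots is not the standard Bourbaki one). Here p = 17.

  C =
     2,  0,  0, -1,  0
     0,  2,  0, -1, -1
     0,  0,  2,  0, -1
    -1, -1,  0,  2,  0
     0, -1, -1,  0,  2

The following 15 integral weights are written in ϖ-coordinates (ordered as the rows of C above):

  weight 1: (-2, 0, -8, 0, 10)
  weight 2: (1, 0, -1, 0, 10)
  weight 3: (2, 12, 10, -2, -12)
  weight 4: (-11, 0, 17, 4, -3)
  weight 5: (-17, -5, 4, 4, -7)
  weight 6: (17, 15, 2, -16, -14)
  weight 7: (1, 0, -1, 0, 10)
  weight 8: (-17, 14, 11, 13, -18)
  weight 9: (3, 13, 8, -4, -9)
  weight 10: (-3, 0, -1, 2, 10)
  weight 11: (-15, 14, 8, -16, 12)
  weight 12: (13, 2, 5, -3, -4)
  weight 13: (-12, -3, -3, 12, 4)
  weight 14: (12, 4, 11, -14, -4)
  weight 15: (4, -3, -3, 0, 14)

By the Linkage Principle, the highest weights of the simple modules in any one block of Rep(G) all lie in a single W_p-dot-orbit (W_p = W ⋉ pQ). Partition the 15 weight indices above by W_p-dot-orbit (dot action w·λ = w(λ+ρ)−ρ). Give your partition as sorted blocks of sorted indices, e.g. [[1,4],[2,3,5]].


Cartan matrix: type A_5 (|W|=720); un-permuting the 5 rows.

Folding the 15 weights λ_j+ρ into Ā_17 (reps in the given 5-coord order):

    1: (1, 1, 7, 0, 4)
    2: (2, 1, 0, 1, 11)
    3: (2, 1, 0, 1, 11)
    4: (1, 1, 7, 0, 4)
    5: (1, 1, 7, 0, 4)
    6: (1, 3, 1, 3, 8)
    7: (2, 1, 0, 1, 11)
    8: (0, 2, 7, 2, 1)
    9: (1, 3, 1, 3, 8)
    10: (2, 1, 0, 1, 11)
    11: (0, 3, 1, 2, 8)
    12: (11, 2, 2, 0, 1)
    13: (11, 2, 2, 0, 1)
    14: (0, 3, 1, 2, 8)
    15: (2, 1, 0, 1, 11)

Partition of {1..15} into 6 W_17-dot-orbits:

[[1, 4, 5], [2, 3, 7, 10, 15], [6, 9], [8], [11, 14], [12, 13]]


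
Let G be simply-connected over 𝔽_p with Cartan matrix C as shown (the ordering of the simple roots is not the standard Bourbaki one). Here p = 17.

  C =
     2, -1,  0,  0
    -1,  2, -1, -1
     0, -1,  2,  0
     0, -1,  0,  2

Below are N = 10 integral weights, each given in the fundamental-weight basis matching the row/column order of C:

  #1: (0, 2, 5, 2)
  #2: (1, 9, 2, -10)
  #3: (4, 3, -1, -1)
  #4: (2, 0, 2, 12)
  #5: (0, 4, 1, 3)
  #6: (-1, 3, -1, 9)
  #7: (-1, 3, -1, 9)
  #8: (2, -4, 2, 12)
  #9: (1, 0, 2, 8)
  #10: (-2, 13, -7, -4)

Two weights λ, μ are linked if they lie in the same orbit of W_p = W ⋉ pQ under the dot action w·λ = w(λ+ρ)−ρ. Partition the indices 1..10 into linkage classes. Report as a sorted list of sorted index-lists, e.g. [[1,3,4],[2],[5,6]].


Root system D_4: the 4×4 matrix C matches after relabeling.

Alcove-folded reps (p=17, 10 weights, presented ϖ-order):

  [1] (1, 3, 6, 3);  [2] (2, 1, 3, 9);  [3] (5, 4, 0, 0);  [4] (0, 3, 0, 10);  [5] (1, 5, 2, 4);  [6] (0, 3, 0, 10);  [7] (0, 3, 0, 10);  [8] (0, 3, 0, 10);  [9] (2, 1, 3, 9);  [10] (1, 3, 6, 3)

5 distinct reps among the 10 weights ⇒ 5 W_17-linkage classes:

[[1, 10], [2, 9], [3], [4, 6, 7, 8], [5]]


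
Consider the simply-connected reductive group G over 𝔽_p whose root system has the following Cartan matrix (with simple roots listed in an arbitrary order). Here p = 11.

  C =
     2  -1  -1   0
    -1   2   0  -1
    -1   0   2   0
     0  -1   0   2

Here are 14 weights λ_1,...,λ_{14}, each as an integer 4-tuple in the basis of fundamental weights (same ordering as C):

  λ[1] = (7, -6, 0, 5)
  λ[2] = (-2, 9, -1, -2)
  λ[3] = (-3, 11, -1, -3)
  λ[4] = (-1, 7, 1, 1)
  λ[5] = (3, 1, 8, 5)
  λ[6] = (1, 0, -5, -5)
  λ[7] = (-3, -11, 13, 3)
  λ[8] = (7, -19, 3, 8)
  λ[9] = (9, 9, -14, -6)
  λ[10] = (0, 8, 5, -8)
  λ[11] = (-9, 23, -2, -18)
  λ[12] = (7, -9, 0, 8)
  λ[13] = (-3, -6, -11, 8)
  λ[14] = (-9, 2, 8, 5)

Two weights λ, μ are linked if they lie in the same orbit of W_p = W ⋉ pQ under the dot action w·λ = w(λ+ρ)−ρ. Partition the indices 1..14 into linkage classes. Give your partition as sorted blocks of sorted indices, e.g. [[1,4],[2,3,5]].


Dynkin diagram of C (from the 6 off-diagonal −1 entries): A_4.

Folding the 14 weights λ_j+ρ into Ā_11 (reps in the given 4-coord order):

  [1] (3, 5, 1, 1);  [2] (0, 8, 1, 1);  [3] (0, 8, 1, 1);  [4] (0, 8, 1, 1);  [5] (1, 2, 1, 2);  [6] (2, 1, 1, 1);  [7] (3, 5, 1, 1);  [8] (2, 1, 1, 1);  [9] (1, 2, 1, 2);  [10] (1, 2, 1, 2);  [11] (1, 2, 1, 2);  [12] (0, 8, 1, 1);  [13] (1, 2, 1, 2);  [14] (3, 5, 1, 1)

These 14 weights hit 4 W_11-dot-orbits; sizes (3, 4, 5, 2):

[[1, 7, 14], [2, 3, 4, 12], [5, 9, 10, 11, 13], [6, 8]]


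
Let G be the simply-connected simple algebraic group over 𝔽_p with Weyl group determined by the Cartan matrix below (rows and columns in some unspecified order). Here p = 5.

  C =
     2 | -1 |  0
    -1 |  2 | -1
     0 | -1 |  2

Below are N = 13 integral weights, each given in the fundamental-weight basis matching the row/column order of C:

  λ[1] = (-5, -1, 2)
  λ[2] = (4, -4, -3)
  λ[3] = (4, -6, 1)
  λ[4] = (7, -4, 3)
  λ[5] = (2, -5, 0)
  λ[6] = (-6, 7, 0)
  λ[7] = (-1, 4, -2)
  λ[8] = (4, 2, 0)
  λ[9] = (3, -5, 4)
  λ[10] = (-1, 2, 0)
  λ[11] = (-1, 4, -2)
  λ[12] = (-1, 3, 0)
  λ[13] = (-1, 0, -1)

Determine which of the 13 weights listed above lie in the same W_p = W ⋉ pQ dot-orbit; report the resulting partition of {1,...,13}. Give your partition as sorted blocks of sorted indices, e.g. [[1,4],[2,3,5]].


Type A_3, rank 3, |W|=24; reorder rows/cols to standard.

λ_j+ρ reflected into Ā_5 (⟨·,θ^∨⟩≤5); 3-tuples as given:

  λ_1+ρ ↦ (0, 3, 1) · λ_2+ρ ↦ (0, 2, 3) · λ_3+ρ ↦ (0, 2, 3) · λ_4+ρ ↦ (1, 0, 3) · λ_5+ρ ↦ (1, 0, 3) · λ_6+ρ ↦ (1, 0, 3) · λ_7+ρ ↦ (0, 4, 1) · λ_8+ρ ↦ (1, 0, 3) · λ_9+ρ ↦ (0, 4, 1) · λ_10+ρ ↦ (0, 3, 1) · λ_11+ρ ↦ (0, 4, 1) · λ_12+ρ ↦ (0, 4, 1) · λ_13+ρ ↦ (0, 1, 0)

These 13 weights hit 5 W_5-dot-orbits; sizes (2, 2, 4, 4, 1):

[[1, 10], [2, 3], [4, 5, 6, 8], [7, 9, 11, 12], [13]]


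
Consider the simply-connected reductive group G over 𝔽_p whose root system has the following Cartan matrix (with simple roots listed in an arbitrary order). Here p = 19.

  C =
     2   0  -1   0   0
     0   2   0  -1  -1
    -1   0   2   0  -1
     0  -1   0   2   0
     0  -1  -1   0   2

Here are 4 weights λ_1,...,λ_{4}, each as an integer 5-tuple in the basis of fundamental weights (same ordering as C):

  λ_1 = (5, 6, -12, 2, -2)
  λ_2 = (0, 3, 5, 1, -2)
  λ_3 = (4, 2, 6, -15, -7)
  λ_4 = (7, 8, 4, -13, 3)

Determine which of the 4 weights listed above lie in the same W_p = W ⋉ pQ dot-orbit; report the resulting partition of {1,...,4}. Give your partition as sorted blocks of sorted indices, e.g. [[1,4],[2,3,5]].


A_5 Cartan matrix, 5 simple roots permuted; ρ=(1,1,1,1,1).

Alcove-folded reps (p=19, 4 weights, presented ϖ-order):

  λ_1+ρ ↦ (1, 3, 5, 2, 1) · λ_2+ρ ↦ (1, 3, 5, 2, 1) · λ_3+ρ ↦ (5, 3, 5, 3, 1) · λ_4+ρ ↦ (1, 3, 5, 2, 1)

Grouping the 4 weights by Ā_19-representative: 2 linkage classes.

[[1, 2, 4], [3]]


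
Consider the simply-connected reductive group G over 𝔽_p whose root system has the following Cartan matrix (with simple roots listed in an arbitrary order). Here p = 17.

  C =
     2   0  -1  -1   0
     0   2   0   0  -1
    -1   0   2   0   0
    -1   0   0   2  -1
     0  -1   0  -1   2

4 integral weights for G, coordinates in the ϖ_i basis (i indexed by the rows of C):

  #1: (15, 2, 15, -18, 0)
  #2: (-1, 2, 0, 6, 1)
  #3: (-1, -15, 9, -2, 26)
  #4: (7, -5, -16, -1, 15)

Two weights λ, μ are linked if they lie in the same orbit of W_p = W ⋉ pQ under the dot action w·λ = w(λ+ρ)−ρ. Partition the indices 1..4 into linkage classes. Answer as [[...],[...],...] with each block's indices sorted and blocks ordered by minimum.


A_5 Cartan matrix, 5 simple roots permuted; ρ=(1,1,1,1,1).

Ā_17 reps of the 4 weights (A_5, coords as presented):

  [1] (1, 2, 0, 0, 1) · [2] (0, 3, 1, 7, 2) · [3] (0, 3, 1, 7, 2) · [4] (0, 3, 1, 7, 2)

These 4 weights hit 2 W_17-dot-orbits; sizes (1, 3):

[[1], [2, 3, 4]]


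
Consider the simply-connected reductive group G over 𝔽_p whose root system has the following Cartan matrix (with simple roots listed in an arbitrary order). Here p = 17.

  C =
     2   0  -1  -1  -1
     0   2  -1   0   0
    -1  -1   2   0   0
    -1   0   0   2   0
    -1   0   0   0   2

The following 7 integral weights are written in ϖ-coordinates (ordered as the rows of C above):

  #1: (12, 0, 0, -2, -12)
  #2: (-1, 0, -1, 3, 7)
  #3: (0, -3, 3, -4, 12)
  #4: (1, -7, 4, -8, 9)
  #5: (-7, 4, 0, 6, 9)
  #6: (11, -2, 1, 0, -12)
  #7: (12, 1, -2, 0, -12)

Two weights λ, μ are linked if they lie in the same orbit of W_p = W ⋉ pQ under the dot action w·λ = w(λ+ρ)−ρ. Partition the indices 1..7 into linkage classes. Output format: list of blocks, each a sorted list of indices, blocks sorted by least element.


C ↔ D_5 under row/col permutation; |W(D_5)| = 1920.

Alcove-folded reps (p=17, 7 weights, presented ϖ-order):

  λ_1+ρ ↦ (1, 1, 1, 1, 11)
  λ_2+ρ ↦ (0, 1, 0, 4, 8)
  λ_3+ρ ↦ (1, 1, 1, 1, 11)
  λ_4+ρ ↦ (1, 0, 5, 1, 4)
  λ_5+ρ ↦ (1, 0, 5, 1, 4)
  λ_6+ρ ↦ (1, 1, 1, 1, 11)
  λ_7+ρ ↦ (1, 1, 1, 1, 11)

Linkage partition of the 7 weights (3 classes, p=17):

[[1, 3, 6, 7], [2], [4, 5]]


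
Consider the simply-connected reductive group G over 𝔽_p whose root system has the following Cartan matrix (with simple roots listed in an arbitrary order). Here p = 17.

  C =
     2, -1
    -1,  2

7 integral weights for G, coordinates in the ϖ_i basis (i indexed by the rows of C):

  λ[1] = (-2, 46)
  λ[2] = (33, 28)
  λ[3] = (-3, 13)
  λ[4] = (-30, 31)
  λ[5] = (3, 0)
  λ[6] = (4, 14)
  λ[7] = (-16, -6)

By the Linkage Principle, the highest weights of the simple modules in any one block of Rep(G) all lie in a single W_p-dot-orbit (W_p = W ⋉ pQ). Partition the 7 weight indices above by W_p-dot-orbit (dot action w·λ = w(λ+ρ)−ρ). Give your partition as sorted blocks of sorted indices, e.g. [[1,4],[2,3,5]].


Dynkin diagram of C (from the 2 off-diagonal −1 entries): A_2.

Alcove-folded reps (p=17, 7 weights, presented ϖ-order):

    λ_1 → (4, 1)
    λ_2 → (5, 0)
    λ_3 → (2, 12)
    λ_4 → (2, 12)
    λ_5 → (4, 1)
    λ_6 → (2, 12)
    λ_7 → (2, 12)

Linkage partition of the 7 weights (3 classes, p=17):

[[1, 5], [2], [3, 4, 6, 7]]


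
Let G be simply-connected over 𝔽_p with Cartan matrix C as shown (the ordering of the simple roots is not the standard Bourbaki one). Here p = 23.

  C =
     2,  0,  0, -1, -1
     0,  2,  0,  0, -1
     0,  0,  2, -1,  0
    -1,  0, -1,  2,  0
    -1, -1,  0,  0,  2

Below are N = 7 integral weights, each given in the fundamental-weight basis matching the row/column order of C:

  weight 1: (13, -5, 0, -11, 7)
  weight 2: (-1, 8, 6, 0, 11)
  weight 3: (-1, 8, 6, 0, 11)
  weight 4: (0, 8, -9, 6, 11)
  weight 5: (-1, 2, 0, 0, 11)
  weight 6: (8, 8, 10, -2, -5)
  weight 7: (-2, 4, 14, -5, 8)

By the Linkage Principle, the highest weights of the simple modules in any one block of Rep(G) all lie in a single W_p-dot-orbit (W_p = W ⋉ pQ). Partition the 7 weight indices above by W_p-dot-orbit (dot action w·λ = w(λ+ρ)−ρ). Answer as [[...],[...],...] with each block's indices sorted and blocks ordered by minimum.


Root system A_5: the 5×5 matrix C matches after relabeling.

Folding the 7 weights λ_j+ρ into Ā_23 (reps in the given 5-coord order):

  [1] (4, 4, 9, 1, 4)
  [2] (0, 3, 1, 1, 12)
  [3] (0, 3, 1, 1, 12)
  [4] (0, 3, 1, 1, 12)
  [5] (0, 3, 1, 1, 12)
  [6] (4, 4, 9, 1, 4)
  [7] (4, 4, 9, 1, 4)

These 7 weights hit 2 W_23-dot-orbits; sizes (3, 4):

[[1, 6, 7], [2, 3, 4, 5]]


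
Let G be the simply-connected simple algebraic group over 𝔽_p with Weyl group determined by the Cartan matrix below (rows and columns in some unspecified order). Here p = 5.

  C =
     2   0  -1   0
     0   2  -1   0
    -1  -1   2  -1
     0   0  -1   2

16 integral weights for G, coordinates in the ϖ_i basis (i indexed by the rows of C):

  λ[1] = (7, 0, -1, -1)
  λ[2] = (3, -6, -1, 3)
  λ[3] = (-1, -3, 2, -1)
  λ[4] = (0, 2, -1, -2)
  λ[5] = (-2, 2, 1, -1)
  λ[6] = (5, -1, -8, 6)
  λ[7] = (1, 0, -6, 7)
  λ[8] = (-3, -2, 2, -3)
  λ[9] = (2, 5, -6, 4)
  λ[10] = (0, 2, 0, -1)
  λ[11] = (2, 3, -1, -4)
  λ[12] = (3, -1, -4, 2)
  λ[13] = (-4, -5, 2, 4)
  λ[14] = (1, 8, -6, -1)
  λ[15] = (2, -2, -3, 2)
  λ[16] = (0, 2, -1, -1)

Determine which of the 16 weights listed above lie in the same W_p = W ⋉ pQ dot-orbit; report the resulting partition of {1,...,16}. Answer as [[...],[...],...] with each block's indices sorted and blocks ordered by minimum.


C ↔ D_4 under row/col permutation; |W(D_4)| = 192.

W_5-reps of the 16 weights in Ā_5 (same 4-coord order as C):

  λ_1+ρ ↦ (1, 0, 0, 1);  λ_2+ρ ↦ (1, 0, 0, 1);  λ_3+ρ ↦ (0, 2, 1, 0);  λ_4+ρ ↦ (0, 2, 1, 0);  λ_5+ρ ↦ (1, 3, 0, 0);  λ_6+ρ ↦ (1, 3, 0, 0);  λ_7+ρ ↦ (0, 1, 1, 0);  λ_8+ρ ↦ (0, 1, 1, 0);  λ_9+ρ ↦ (1, 0, 0, 1);  λ_10+ρ ↦ (1, 3, 0, 0);  λ_11+ρ ↦ (0, 1, 1, 0);  λ_12+ρ ↦ (1, 3, 0, 0);  λ_13+ρ ↦ (1, 0, 0, 1);  λ_14+ρ ↦ (1, 0, 0, 1);  λ_15+ρ ↦ (0, 2, 1, 0);  λ_16+ρ ↦ (1, 3, 0, 0)

4 distinct reps among the 16 weights ⇒ 4 W_5-linkage classes:

[[1, 2, 9, 13, 14], [3, 4, 15], [5, 6, 10, 12, 16], [7, 8, 11]]


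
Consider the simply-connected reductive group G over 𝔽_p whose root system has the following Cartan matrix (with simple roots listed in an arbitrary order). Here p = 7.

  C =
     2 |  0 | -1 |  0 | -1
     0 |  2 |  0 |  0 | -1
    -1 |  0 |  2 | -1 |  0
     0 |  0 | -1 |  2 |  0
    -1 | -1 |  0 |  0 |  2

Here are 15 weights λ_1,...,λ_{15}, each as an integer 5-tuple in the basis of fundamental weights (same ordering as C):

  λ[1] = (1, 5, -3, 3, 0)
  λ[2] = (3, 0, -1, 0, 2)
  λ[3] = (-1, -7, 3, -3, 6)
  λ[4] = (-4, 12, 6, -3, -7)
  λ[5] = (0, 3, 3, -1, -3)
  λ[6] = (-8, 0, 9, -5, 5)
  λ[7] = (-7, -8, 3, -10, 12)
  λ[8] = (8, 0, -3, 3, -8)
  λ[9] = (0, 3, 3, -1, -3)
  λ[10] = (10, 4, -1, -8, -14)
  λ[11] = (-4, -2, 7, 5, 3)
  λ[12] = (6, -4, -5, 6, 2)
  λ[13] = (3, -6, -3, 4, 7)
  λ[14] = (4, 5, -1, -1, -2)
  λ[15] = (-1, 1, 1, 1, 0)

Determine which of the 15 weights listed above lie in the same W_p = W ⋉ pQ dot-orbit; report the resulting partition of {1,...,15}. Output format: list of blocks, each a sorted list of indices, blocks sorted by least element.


Cartan matrix: type A_5 (|W|=720); un-permuting the 5 rows.

Alcove-folded reps (p=7, 15 weights, presented ϖ-order):

    λ_1 → (0, 2, 0, 2, 1)
    λ_2 → (3, 1, 1, 0, 2)
    λ_3 → (0, 2, 0, 2, 1)
    λ_4 → (0, 2, 2, 2, 1)
    λ_5 → (1, 2, 3, 0, 1)
    λ_6 → (3, 1, 1, 0, 2)
    λ_7 → (0, 2, 0, 2, 1)
    λ_8 → (0, 2, 0, 2, 1)
    λ_9 → (1, 2, 3, 0, 1)
    λ_10 → (1, 2, 3, 0, 1)
    λ_11 → (3, 1, 1, 0, 2)
    λ_12 → (0, 0, 1, 3, 3)
    λ_13 → (0, 2, 2, 2, 1)
    λ_14 → (1, 2, 3, 0, 1)
    λ_15 → (0, 2, 2, 2, 1)

These 15 weights hit 5 W_7-dot-orbits; sizes (4, 3, 3, 4, 1):

[[1, 3, 7, 8], [2, 6, 11], [4, 13, 15], [5, 9, 10, 14], [12]]


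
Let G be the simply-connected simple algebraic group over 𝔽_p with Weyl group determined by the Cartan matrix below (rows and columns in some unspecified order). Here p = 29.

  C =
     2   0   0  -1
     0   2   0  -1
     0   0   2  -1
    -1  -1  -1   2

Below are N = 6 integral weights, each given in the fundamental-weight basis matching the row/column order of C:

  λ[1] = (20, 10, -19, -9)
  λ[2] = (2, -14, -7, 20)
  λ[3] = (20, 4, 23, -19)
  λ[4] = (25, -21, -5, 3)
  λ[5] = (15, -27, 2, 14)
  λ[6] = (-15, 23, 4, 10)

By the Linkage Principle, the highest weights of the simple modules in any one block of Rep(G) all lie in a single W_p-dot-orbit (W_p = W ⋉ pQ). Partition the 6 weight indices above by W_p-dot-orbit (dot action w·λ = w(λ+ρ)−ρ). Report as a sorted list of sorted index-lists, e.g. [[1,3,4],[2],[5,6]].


Cartan matrix: type D_4 (|W|=192); un-permuting the 4 rows.

Ā_29 reps of the 6 weights (D_4, coords as presented):

  λ_1+ρ ↦ (3, 13, 6, 2) · λ_2+ρ ↦ (3, 13, 6, 2) · λ_3+ρ ↦ (3, 13, 6, 2) · λ_4+ρ ↦ (6, 0, 16, 3) · λ_5+ρ ↦ (3, 13, 6, 2) · λ_6+ρ ↦ (3, 13, 6, 2)

2 distinct reps among the 6 weights ⇒ 2 W_29-linkage classes:

[[1, 2, 3, 5, 6], [4]]


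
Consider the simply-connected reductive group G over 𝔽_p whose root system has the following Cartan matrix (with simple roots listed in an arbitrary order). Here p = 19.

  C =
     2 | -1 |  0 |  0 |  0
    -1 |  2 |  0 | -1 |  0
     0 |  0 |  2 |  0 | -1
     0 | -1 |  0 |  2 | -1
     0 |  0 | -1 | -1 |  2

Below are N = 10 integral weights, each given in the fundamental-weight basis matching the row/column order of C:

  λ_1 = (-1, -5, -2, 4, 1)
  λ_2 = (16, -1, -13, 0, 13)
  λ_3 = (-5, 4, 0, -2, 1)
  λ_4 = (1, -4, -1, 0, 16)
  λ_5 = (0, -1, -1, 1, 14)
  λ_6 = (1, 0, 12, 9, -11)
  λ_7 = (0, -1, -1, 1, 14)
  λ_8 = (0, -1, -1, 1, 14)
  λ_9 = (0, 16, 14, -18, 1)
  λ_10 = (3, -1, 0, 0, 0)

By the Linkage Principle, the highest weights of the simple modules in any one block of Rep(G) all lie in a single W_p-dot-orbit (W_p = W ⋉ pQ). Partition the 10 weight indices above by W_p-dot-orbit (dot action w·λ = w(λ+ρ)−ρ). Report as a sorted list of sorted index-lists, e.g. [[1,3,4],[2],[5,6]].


A_5 Cartan matrix, 5 simple roots permuted; ρ=(1,1,1,1,1).

W_19-reps of the 10 weights in Ā_19 (same 5-coord order as C):

    λ_1+ρ ↦ (4, 0, 1, 1, 1)
    λ_2+ρ ↦ (4, 0, 1, 1, 1)
    λ_3+ρ ↦ (4, 0, 1, 1, 1)
    λ_4+ρ ↦ (1, 0, 0, 2, 15)
    λ_5+ρ ↦ (1, 0, 0, 2, 15)
    λ_6+ρ ↦ (2, 1, 3, 0, 10)
    λ_7+ρ ↦ (1, 0, 0, 2, 15)
    λ_8+ρ ↦ (1, 0, 0, 2, 15)
    λ_9+ρ ↦ (1, 0, 0, 2, 15)
    λ_10+ρ ↦ (4, 0, 1, 1, 1)

Linkage partition of the 10 weights (3 classes, p=19):

[[1, 2, 3, 10], [4, 5, 7, 8, 9], [6]]


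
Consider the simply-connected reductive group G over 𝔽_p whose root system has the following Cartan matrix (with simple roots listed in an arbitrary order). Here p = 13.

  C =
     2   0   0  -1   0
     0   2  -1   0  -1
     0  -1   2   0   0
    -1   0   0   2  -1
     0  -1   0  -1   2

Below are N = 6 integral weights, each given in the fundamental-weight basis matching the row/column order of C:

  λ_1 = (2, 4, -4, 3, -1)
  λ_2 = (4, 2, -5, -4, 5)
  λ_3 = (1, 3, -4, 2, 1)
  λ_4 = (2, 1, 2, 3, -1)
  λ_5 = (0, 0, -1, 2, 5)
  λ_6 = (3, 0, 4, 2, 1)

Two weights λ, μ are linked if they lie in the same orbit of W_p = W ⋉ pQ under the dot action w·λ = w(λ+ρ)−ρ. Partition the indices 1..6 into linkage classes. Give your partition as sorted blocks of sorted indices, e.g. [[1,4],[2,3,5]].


Type A_5, rank 5, |W|=720; reorder rows/cols to standard.

λ_j+ρ reflected into Ā_13 (⟨·,θ^∨⟩≤13); 5-tuples as given:

  λ_1 → (3, 2, 3, 4, 0);  λ_2 → (2, 1, 3, 3, 2);  λ_3 → (2, 1, 3, 3, 2);  λ_4 → (3, 2, 3, 4, 0);  λ_5 → (1, 1, 0, 3, 6);  λ_6 → (2, 1, 3, 3, 2)

3 distinct reps among the 6 weights ⇒ 3 W_13-linkage classes:

[[1, 4], [2, 3, 6], [5]]


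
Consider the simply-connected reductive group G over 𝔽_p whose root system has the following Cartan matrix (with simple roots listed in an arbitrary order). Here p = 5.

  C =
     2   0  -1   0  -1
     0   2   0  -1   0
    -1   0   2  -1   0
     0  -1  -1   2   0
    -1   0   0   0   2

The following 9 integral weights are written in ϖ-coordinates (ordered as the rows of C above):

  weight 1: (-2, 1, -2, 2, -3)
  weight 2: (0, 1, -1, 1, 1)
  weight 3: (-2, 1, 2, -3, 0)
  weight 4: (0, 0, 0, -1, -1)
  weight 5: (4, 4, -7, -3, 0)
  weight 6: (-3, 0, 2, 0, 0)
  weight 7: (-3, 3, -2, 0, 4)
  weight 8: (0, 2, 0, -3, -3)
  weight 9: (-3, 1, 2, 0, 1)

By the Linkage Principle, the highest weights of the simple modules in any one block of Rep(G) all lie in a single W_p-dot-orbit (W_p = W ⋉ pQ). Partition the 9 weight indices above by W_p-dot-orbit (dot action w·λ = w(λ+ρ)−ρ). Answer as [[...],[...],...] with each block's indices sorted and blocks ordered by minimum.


Dynkin diagram of C (from the 8 off-diagonal −1 entries): A_5.

λ_j+ρ reflected into Ā_5 (⟨·,θ^∨⟩≤5); 5-tuples as given:

  λ_1 → (1, 1, 1, 1, 1)
  λ_2 → (1, 0, 0, 2, 0)
  λ_3 → (1, 0, 0, 2, 0)
  λ_4 → (1, 1, 1, 0, 0)
  λ_5 → (1, 0, 0, 2, 0)
  λ_6 → (1, 1, 1, 1, 1)
  λ_7 → (1, 0, 0, 2, 0)
  λ_8 → (1, 1, 1, 0, 0)
  λ_9 → (1, 1, 1, 1, 1)

These 9 weights hit 3 W_5-dot-orbits; sizes (3, 4, 2):

[[1, 6, 9], [2, 3, 5, 7], [4, 8]]


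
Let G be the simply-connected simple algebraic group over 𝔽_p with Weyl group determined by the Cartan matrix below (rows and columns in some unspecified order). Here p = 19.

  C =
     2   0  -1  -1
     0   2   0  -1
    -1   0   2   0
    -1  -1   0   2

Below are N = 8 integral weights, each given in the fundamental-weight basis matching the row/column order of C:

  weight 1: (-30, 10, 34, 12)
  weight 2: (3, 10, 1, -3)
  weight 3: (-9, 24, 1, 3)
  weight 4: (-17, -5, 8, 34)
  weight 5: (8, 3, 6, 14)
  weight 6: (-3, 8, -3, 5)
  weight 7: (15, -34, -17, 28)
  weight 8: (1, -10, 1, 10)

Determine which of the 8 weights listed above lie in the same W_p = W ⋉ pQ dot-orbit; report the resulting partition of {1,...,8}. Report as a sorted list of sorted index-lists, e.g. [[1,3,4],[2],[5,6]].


A_4 Cartan matrix, 4 simple roots permuted; ρ=(1,1,1,1).

λ_j+ρ reflected into Ā_19 (⟨·,θ^∨⟩≤19); 4-tuples as given:

  1: (3, 6, 5, 0);  2: (2, 9, 2, 2);  3: (2, 9, 2, 2);  4: (0, 7, 4, 3);  5: (0, 7, 4, 3);  6: (2, 9, 2, 2);  7: (0, 7, 4, 3);  8: (2, 9, 2, 2)

The 8 indices split into 3 linkage classes (same alcove rep ⇔ same W_19-dot-orbit):

[[1], [2, 3, 6, 8], [4, 5, 7]]


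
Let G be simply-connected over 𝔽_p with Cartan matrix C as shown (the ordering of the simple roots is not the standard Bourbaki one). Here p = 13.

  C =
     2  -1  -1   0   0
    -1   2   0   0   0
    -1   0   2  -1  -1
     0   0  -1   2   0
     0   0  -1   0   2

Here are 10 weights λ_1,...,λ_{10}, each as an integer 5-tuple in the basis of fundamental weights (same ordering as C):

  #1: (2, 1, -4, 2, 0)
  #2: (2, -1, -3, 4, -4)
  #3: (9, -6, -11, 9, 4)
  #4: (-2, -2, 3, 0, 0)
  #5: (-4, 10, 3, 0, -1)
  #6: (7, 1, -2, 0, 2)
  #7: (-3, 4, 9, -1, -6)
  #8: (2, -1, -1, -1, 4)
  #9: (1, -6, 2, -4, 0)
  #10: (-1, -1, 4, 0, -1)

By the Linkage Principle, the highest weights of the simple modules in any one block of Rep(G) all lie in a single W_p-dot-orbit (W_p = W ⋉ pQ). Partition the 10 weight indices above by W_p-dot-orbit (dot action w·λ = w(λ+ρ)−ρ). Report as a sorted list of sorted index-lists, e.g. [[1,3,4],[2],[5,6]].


Root system D_5: the 5×5 matrix C matches after relabeling.

Alcove-folded reps (p=13, 10 weights, presented ϖ-order):

    λ_1 → (0, 2, 1, 0, 2)
    λ_2 → (0, 2, 1, 0, 2)
    λ_3 → (3, 0, 0, 0, 5)
    λ_4 → (1, 1, 2, 1, 1)
    λ_5 → (1, 7, 0, 1, 0)
    λ_6 → (0, 2, 1, 0, 2)
    λ_7 → (3, 0, 0, 0, 5)
    λ_8 → (3, 0, 0, 0, 5)
    λ_9 → (0, 2, 1, 0, 2)
    λ_10 → (0, 0, 5, 1, 0)

5 distinct reps among the 10 weights ⇒ 5 W_13-linkage classes:

[[1, 2, 6, 9], [3, 7, 8], [4], [5], [10]]
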